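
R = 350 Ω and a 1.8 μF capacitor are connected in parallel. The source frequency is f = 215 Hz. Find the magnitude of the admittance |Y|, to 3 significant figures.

ω = 2πf = 1351 rad/s
X_C = 1/(ωC) = 411 Ω
Parallel: admittances add. Y = 1/R + jωC
Y = (0.00286 + j0.00243) S
|Y| = 0.00375 S → |Z| = 1/|Y| = 267 Ω, ∠Z = −∠Y = -40.4°

3.75 mS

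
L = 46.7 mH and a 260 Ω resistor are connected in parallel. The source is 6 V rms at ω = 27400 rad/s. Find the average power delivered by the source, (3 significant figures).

X_L = ωL = 1280 Ω
Parallel: admittances add. Y = 1/R + 1/(jωL)
Y = (0.00385 − j0.000782) S
|Y| = 0.00392 S → |Z| = 1/|Y| = 255 Ω, ∠Z = −∠Y = 11.5°
I = V/|Z| = 23.5 mA
P = VI cos φ = 6 × 0.0235 × cos(11.5°) = 138 mW

138 mW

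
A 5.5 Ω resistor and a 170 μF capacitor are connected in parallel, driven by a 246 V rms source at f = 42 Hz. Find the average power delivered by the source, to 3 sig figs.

ω = 2πf = 263.9 rad/s
X_C = 1/(ωC) = 22.3 Ω
Parallel: admittances add. Y = 1/R + jωC
Y = (0.182 + j0.0449) S
|Y| = 0.187 S → |Z| = 1/|Y| = 5.34 Ω, ∠Z = −∠Y = -13.9°
I = V/|Z| = 46.1 A
P = VI cos φ = 246 × 46.1 × cos(-13.9°) = 11.0 kW

11.0 kW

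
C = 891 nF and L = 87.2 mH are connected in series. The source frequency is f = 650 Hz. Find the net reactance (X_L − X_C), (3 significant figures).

81.3 Ω

ω = 2πf = 4084 rad/s
X_L = ωL = 356 Ω
X_C = 1/(ωC) = 275 Ω
X = 356 − 275 = 81.3 Ω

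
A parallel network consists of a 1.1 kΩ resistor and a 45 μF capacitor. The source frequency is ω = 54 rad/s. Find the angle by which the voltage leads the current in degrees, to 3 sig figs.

-69.5°

X_C = 1/(ωC) = 412 Ω
Parallel: admittances add. Y = 1/R + jωC
Y = (0.000909 + j0.00243) S
|Y| = 0.00259 S → |Z| = 1/|Y| = 385 Ω, ∠Z = −∠Y = -69.5°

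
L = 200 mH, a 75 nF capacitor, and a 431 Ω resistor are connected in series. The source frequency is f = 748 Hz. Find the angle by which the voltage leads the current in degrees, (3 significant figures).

-77.2°

ω = 2πf = 4700 rad/s
X_L = ωL = 940 Ω
X_C = 1/(ωC) = 2840 Ω
Net reactance X = X_L − X_C = -1900 Ω
Z = 431 − j1900 Ω
|Z| = √(431² + 1900²) = 1950 Ω
∠Z = arctan(-1900/431) = -77.2°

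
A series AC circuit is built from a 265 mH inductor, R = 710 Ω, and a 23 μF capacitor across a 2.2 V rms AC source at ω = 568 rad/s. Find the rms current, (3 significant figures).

3.08 mA

X_L = ωL = 151 Ω
X_C = 1/(ωC) = 76.5 Ω
Net reactance X = X_L − X_C = 74.0 Ω
Z = 710 + j74.0 Ω
|Z| = √(710² + 74.0²) = 714 Ω
I = V/|Z| = 2.2/714 = 3.08 mA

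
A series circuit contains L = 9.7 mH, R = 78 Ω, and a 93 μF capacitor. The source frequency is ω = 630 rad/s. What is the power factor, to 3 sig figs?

X_L = ωL = 6.11 Ω
X_C = 1/(ωC) = 17.1 Ω
Net reactance X = X_L − X_C = -11.0 Ω
Z = 78.0 − j11.0 Ω
|Z| = √(78.0² + 11.0²) = 78.8 Ω
∠Z = arctan(-11.0/78.0) = -8.00°
cos φ = cos(-8.00°) = 0.990

0.990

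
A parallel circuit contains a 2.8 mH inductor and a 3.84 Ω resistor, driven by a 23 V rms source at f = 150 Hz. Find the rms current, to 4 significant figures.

ω = 2πf = 942.5 rad/s
X_L = ωL = 2.639 Ω
Parallel: admittances add. Y = 1/R + 1/(jωL)
Y = (0.2604 − j0.3789) S
|Y| = 0.4598 S → |Z| = 1/|Y| = 2.175 Ω, ∠Z = −∠Y = 55.50°
I = V/|Z| = 23/2.175 = 10.58 A

10.58 A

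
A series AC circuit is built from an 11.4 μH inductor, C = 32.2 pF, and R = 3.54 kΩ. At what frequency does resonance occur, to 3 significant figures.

ω₀ = 1/√(LC) = 1/√(1.14e-05 × 3.22e-11) = 5.219e+07 rad/s
f₀ = ω₀/(2π) = 8.31 MHz

8.31 MHz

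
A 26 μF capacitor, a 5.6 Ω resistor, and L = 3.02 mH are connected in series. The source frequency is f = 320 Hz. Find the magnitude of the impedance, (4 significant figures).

ω = 2πf = 2011 rad/s
X_L = ωL = 6.072 Ω
X_C = 1/(ωC) = 19.13 Ω
Net reactance X = X_L − X_C = -13.06 Ω
Z = 5.600 − j13.06 Ω
|Z| = √(5.600² + 13.06²) = 14.21 Ω

14.21 Ω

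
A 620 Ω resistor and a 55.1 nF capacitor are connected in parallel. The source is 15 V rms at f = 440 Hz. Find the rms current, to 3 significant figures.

24.3 mA

ω = 2πf = 2765 rad/s
X_C = 1/(ωC) = 6560 Ω
Parallel: admittances add. Y = 1/R + jωC
Y = (0.00161 + j0.000152) S
|Y| = 0.00162 S → |Z| = 1/|Y| = 617 Ω, ∠Z = −∠Y = -5.40°
I = V/|Z| = 15/617 = 24.3 mA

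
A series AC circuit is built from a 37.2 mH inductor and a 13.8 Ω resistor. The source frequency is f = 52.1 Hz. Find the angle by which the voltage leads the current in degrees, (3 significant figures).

41.4°

ω = 2πf = 327.4 rad/s
X_L = ωL = 12.2 Ω
Z = 13.8 + j12.2 Ω
|Z| = √(13.8² + 12.2²) = 18.4 Ω
∠Z = arctan(12.2/13.8) = 41.4°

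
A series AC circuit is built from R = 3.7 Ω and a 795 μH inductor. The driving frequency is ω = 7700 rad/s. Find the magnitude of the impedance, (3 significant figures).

7.15 Ω

X_L = ωL = 6.12 Ω
Z = 3.70 + j6.12 Ω
|Z| = √(3.70² + 6.12²) = 7.15 Ω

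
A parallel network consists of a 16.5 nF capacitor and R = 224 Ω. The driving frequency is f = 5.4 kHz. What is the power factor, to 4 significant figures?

ω = 2πf = 33930 rad/s
X_C = 1/(ωC) = 1786 Ω
Parallel: admittances add. Y = 1/R + jωC
Y = (0.004464 + j0.0005598) S
|Y| = 0.004499 S → |Z| = 1/|Y| = 222.3 Ω, ∠Z = −∠Y = -7.148°
cos φ = cos(-7.148°) = 0.9922

0.9922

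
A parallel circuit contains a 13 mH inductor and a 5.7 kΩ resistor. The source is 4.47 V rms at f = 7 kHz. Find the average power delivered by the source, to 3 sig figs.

ω = 2πf = 43980 rad/s
X_L = ωL = 572 Ω
Parallel: admittances add. Y = 1/R + 1/(jωL)
Y = (0.000175 − j0.00175) S
|Y| = 0.00176 S → |Z| = 1/|Y| = 569 Ω, ∠Z = −∠Y = 84.3°
I = V/|Z| = 7.86 mA
P = VI cos φ = 4.47 × 0.00786 × cos(84.3°) = 3.51 mW

3.51 mW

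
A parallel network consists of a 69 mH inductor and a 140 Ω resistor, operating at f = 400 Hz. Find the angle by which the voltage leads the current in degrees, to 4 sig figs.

38.91°

ω = 2πf = 2513 rad/s
X_L = ωL = 173.4 Ω
Parallel: admittances add. Y = 1/R + 1/(jωL)
Y = (0.007143 − j0.005766) S
|Y| = 0.009180 S → |Z| = 1/|Y| = 108.9 Ω, ∠Z = −∠Y = 38.91°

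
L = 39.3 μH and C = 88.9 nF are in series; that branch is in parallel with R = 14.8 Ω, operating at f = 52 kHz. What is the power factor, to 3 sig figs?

0.825

ω = 2πf = 326700 rad/s
X_L = ωL = 12.8 Ω
X_C = 1/(ωC) = 34.4 Ω
Branch 1: Z₁ = R = 14.8 Ω
Branch 2 (series LC): Z₂ = j(X_L − X_C) = −j21.6 Ω
Parallel: Z = Z₁Z₂/(Z₁+Z₂), |Z| = 12.2 Ω, ∠Z = -34.4°
cos φ = cos(-34.4°) = 0.825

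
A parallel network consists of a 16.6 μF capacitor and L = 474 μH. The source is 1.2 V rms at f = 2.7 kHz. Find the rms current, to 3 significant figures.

189 mA

ω = 2πf = 16960 rad/s
X_L = ωL = 8.04 Ω
X_C = 1/(ωC) = 3.55 Ω
Parallel: admittances add. Y = 1/(jωL) + jωC
Y = (0 + j0.157) S
|Y| = 0.157 S → |Z| = 1/|Y| = 6.36 Ω, ∠Z = −∠Y = -90.0°
I = V/|Z| = 1.2/6.36 = 189 mA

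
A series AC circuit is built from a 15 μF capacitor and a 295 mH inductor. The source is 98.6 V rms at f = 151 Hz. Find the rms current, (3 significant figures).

470 mA

ω = 2πf = 948.8 rad/s
X_L = ωL = 280 Ω
X_C = 1/(ωC) = 70.3 Ω
Net reactance X = X_L − X_C = 210 Ω
Z = j210 Ω
|Z| = √(0² + 210²) = 210 Ω
I = V/|Z| = 98.6/210 = 470 mA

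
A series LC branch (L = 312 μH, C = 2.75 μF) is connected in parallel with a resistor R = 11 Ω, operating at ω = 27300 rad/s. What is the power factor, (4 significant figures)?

X_L = ωL = 8.518 Ω
X_C = 1/(ωC) = 13.32 Ω
Branch 1: Z₁ = R = 11.00 Ω
Branch 2 (series LC): Z₂ = j(X_L − X_C) = −j4.802 Ω
Parallel: Z = Z₁Z₂/(Z₁+Z₂), |Z| = 4.401 Ω, ∠Z = -66.41°
cos φ = cos(-66.41°) = 0.4001

0.4001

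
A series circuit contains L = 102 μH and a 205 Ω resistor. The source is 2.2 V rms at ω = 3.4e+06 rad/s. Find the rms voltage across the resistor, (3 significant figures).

X_L = ωL = 347 Ω
Z = 205 + j347 Ω
|Z| = √(205² + 347²) = 403 Ω
I = V/|Z| = 5.46 mA
V_R = I·|Z_R| = 0.00546 × 205 = 1.12 V

1.12 V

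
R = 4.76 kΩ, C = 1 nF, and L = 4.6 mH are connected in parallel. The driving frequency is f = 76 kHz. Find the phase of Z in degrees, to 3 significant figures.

-6.05°

ω = 2πf = 477500 rad/s
X_L = ωL = 2200 Ω
X_C = 1/(ωC) = 2090 Ω
Parallel: admittances add. Y = 1/R + 1/(jωL) + jωC
Y = (0.000210 + j2.23e-05) S
|Y| = 0.000211 S → |Z| = 1/|Y| = 4730 Ω, ∠Z = −∠Y = -6.05°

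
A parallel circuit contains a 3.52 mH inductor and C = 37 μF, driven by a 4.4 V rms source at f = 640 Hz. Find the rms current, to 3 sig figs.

344 mA

ω = 2πf = 4021 rad/s
X_L = ωL = 14.2 Ω
X_C = 1/(ωC) = 6.72 Ω
Parallel: admittances add. Y = 1/(jωL) + jωC
Y = (0 + j0.0781) S
|Y| = 0.0781 S → |Z| = 1/|Y| = 12.8 Ω, ∠Z = −∠Y = -90.0°
I = V/|Z| = 4.4/12.8 = 344 mA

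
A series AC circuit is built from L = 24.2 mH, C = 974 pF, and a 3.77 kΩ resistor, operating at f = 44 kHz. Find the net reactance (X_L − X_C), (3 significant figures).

2980 Ω

ω = 2πf = 276500 rad/s
X_L = ωL = 6690 Ω
X_C = 1/(ωC) = 3710 Ω
X = 6690 − 3710 = 2980 Ω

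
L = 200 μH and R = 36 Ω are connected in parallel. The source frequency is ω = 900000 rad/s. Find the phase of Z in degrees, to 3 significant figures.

X_L = ωL = 180 Ω
Parallel: admittances add. Y = 1/R + 1/(jωL)
Y = (0.0278 − j0.00556) S
|Y| = 0.0283 S → |Z| = 1/|Y| = 35.3 Ω, ∠Z = −∠Y = 11.3°

11.3°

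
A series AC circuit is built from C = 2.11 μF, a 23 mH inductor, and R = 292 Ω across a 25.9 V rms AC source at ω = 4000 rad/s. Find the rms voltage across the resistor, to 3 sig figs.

25.8 V

X_L = ωL = 92.0 Ω
X_C = 1/(ωC) = 118 Ω
Net reactance X = X_L − X_C = -26.5 Ω
Z = 292 − j26.5 Ω
|Z| = √(292² + 26.5²) = 293 Ω
I = V/|Z| = 88.3 mA
V_R = I·|Z_R| = 0.0883 × 292 = 25.8 V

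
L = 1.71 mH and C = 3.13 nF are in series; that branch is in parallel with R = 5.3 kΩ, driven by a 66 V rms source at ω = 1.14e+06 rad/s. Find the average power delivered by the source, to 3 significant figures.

X_L = ωL = 1950 Ω
X_C = 1/(ωC) = 280 Ω
Branch 1: Z₁ = R = 5300 Ω
Branch 2 (series LC): Z₂ = j(X_L − X_C) = j1670 Ω
Parallel: Z = Z₁Z₂/(Z₁+Z₂), |Z| = 1590 Ω, ∠Z = 72.5°
I = V/|Z| = 41.5 mA
P = VI cos φ = 66 × 0.0415 × cos(72.5°) = 822 mW

822 mW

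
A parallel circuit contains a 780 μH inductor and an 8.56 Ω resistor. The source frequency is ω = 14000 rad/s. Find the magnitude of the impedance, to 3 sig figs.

6.74 Ω

X_L = ωL = 10.9 Ω
Parallel: admittances add. Y = 1/R + 1/(jωL)
Y = (0.117 − j0.0916) S
|Y| = 0.148 S → |Z| = 1/|Y| = 6.74 Ω, ∠Z = −∠Y = 38.1°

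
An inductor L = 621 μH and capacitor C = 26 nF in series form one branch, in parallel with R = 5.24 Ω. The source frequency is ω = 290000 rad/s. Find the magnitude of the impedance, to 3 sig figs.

5.21 Ω

X_L = ωL = 180 Ω
X_C = 1/(ωC) = 133 Ω
Branch 1: Z₁ = R = 5.24 Ω
Branch 2 (series LC): Z₂ = j(X_L − X_C) = j47.5 Ω
Parallel: Z = Z₁Z₂/(Z₁+Z₂), |Z| = 5.21 Ω, ∠Z = 6.30°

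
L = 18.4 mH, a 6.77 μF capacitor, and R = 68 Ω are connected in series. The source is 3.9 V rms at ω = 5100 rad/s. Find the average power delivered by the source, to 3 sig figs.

117 mW

X_L = ωL = 93.8 Ω
X_C = 1/(ωC) = 29.0 Ω
Net reactance X = X_L − X_C = 64.9 Ω
Z = 68.0 + j64.9 Ω
|Z| = √(68.0² + 64.9²) = 94.0 Ω
∠Z = arctan(64.9/68.0) = 43.7°
I = V/|Z| = 41.5 mA
P = VI cos φ = 3.9 × 0.0415 × cos(43.7°) = 117 mW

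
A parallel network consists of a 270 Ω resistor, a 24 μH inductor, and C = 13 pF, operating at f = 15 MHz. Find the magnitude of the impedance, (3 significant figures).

ω = 2πf = 9.425e+07 rad/s
X_L = ωL = 2260 Ω
X_C = 1/(ωC) = 816 Ω
Parallel: admittances add. Y = 1/R + 1/(jωL) + jωC
Y = (0.00370 + j0.000783) S
|Y| = 0.00379 S → |Z| = 1/|Y| = 264 Ω, ∠Z = −∠Y = -11.9°

264 Ω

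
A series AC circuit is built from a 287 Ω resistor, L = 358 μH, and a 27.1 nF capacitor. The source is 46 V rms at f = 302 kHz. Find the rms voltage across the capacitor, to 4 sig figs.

ω = 2πf = 1.898e+06 rad/s
X_L = ωL = 679.3 Ω
X_C = 1/(ωC) = 19.45 Ω
Net reactance X = X_L − X_C = 659.9 Ω
Z = 287.0 + j659.9 Ω
|Z| = √(287.0² + 659.9²) = 719.6 Ω
I = V/|Z| = 63.93 mA
V_C = I·|Z_C| = 0.06393 × 19.45 = 1.243 V

1.243 V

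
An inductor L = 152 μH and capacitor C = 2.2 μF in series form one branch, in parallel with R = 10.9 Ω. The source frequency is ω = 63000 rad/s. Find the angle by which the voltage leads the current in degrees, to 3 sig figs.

77.8°

X_L = ωL = 9.58 Ω
X_C = 1/(ωC) = 7.22 Ω
Branch 1: Z₁ = R = 10.9 Ω
Branch 2 (series LC): Z₂ = j(X_L − X_C) = j2.36 Ω
Parallel: Z = Z₁Z₂/(Z₁+Z₂), |Z| = 2.31 Ω, ∠Z = 77.8°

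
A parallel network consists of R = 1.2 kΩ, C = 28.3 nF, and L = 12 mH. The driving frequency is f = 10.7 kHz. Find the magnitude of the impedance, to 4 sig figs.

939.0 Ω

ω = 2πf = 67230 rad/s
X_L = ωL = 806.8 Ω
X_C = 1/(ωC) = 525.6 Ω
Parallel: admittances add. Y = 1/R + 1/(jωL) + jωC
Y = (0.0008333 + j0.0006631) S
|Y| = 0.001065 S → |Z| = 1/|Y| = 939.0 Ω, ∠Z = −∠Y = -38.51°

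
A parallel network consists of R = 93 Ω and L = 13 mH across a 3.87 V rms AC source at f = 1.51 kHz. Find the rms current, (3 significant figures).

ω = 2πf = 9488 rad/s
X_L = ωL = 123 Ω
Parallel: admittances add. Y = 1/R + 1/(jωL)
Y = (0.0108 − j0.00811) S
|Y| = 0.0135 S → |Z| = 1/|Y| = 74.3 Ω, ∠Z = −∠Y = 37.0°
I = V/|Z| = 3.87/74.3 = 52.1 mA

52.1 mA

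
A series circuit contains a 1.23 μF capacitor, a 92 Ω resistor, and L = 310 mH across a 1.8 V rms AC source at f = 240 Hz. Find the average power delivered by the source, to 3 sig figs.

21.9 mW

ω = 2πf = 1508 rad/s
X_L = ωL = 467 Ω
X_C = 1/(ωC) = 539 Ω
Net reactance X = X_L − X_C = -71.7 Ω
Z = 92.0 − j71.7 Ω
|Z| = √(92.0² + 71.7²) = 117 Ω
∠Z = arctan(-71.7/92.0) = -37.9°
I = V/|Z| = 15.4 mA
P = VI cos φ = 1.8 × 0.0154 × cos(-37.9°) = 21.9 mW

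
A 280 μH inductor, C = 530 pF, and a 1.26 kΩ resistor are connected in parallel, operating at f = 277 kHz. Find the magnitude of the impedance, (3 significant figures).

ω = 2πf = 1.74e+06 rad/s
X_L = ωL = 487 Ω
X_C = 1/(ωC) = 1080 Ω
Parallel: admittances add. Y = 1/R + 1/(jωL) + jωC
Y = (0.000794 − j0.00113) S
|Y| = 0.00138 S → |Z| = 1/|Y| = 724 Ω, ∠Z = −∠Y = 54.9°

724 Ω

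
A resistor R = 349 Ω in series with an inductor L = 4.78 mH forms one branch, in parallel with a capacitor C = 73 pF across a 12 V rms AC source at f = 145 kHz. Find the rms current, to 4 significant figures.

1.952 mA

ω = 2πf = 911100 rad/s
X_L = ωL = 4355 Ω
X_C = 1/(ωC) = 15040 Ω
Branch 1 (R+jX_L): Z₁ = 349.0 + j4355 Ω, |Z₁| = 4369 Ω
Branch 2 (−jX_C): Z₂ = −j15040 Ω
Parallel: Z = Z₁Z₂/(Z₁+Z₂), |Z| = 6147 Ω, ∠Z = 83.55°
I = V/|Z| = 12/6147 = 1.952 mA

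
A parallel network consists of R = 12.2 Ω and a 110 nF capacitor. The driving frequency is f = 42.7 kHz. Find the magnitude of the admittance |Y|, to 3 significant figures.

87.1 mS

ω = 2πf = 268300 rad/s
X_C = 1/(ωC) = 33.9 Ω
Parallel: admittances add. Y = 1/R + jωC
Y = (0.0820 + j0.0295) S
|Y| = 0.0871 S → |Z| = 1/|Y| = 11.5 Ω, ∠Z = −∠Y = -19.8°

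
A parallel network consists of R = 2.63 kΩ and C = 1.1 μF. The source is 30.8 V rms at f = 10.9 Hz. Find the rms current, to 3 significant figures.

11.9 mA

ω = 2πf = 68.49 rad/s
X_C = 1/(ωC) = 13300 Ω
Parallel: admittances add. Y = 1/R + jωC
Y = (0.000380 + j7.53e-05) S
|Y| = 0.000388 S → |Z| = 1/|Y| = 2580 Ω, ∠Z = −∠Y = -11.2°
I = V/|Z| = 30.8/2580 = 11.9 mA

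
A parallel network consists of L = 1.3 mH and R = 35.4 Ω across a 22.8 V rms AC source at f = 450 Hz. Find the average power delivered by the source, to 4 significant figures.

ω = 2πf = 2827 rad/s
X_L = ωL = 3.676 Ω
Parallel: admittances add. Y = 1/R + 1/(jωL)
Y = (0.02825 − j0.2721) S
|Y| = 0.2735 S → |Z| = 1/|Y| = 3.656 Ω, ∠Z = −∠Y = 84.07°
I = V/|Z| = 6.236 A
P = VI cos φ = 22.8 × 6.236 × cos(84.07°) = 14.68 W

14.68 W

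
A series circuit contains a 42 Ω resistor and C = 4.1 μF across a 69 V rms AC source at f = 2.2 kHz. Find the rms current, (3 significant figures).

1.51 A

ω = 2πf = 13820 rad/s
X_C = 1/(ωC) = 17.6 Ω
Z = 42.0 − j17.6 Ω
|Z| = √(42.0² + 17.6²) = 45.6 Ω
I = V/|Z| = 69/45.6 = 1.51 A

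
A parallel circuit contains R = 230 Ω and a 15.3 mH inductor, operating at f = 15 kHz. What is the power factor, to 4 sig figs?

0.9875

ω = 2πf = 94250 rad/s
X_L = ωL = 1442 Ω
Parallel: admittances add. Y = 1/R + 1/(jωL)
Y = (0.004348 − j0.0006935) S
|Y| = 0.004403 S → |Z| = 1/|Y| = 227.1 Ω, ∠Z = −∠Y = 9.062°
cos φ = cos(9.062°) = 0.9875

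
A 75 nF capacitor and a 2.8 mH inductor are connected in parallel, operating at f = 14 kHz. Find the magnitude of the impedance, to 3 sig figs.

ω = 2πf = 87960 rad/s
X_L = ωL = 246 Ω
X_C = 1/(ωC) = 152 Ω
Parallel: admittances add. Y = 1/(jωL) + jωC
Y = (0 + j0.00254) S
|Y| = 0.00254 S → |Z| = 1/|Y| = 394 Ω, ∠Z = −∠Y = -90.0°

394 Ω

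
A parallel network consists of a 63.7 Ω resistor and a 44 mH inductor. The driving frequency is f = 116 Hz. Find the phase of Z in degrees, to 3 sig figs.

ω = 2πf = 728.8 rad/s
X_L = ωL = 32.1 Ω
Parallel: admittances add. Y = 1/R + 1/(jωL)
Y = (0.0157 − j0.0312) S
|Y| = 0.0349 S → |Z| = 1/|Y| = 28.6 Ω, ∠Z = −∠Y = 63.3°

63.3°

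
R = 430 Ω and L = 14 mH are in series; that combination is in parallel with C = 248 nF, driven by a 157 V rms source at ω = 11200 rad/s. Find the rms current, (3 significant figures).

X_L = ωL = 157 Ω
X_C = 1/(ωC) = 360 Ω
Branch 1 (R+jX_L): Z₁ = 430 + j157 Ω, |Z₁| = 458 Ω
Branch 2 (−jX_C): Z₂ = −j360 Ω
Parallel: Z = Z₁Z₂/(Z₁+Z₂), |Z| = 346 Ω, ∠Z = -44.7°
I = V/|Z| = 157/346 = 453 mA

453 mA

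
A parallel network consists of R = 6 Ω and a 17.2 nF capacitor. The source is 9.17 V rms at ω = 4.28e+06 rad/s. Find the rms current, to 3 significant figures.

X_C = 1/(ωC) = 13.6 Ω
Parallel: admittances add. Y = 1/R + jωC
Y = (0.167 + j0.0736) S
|Y| = 0.182 S → |Z| = 1/|Y| = 5.49 Ω, ∠Z = −∠Y = -23.8°
I = V/|Z| = 9.17/5.49 = 1.67 A

1.67 A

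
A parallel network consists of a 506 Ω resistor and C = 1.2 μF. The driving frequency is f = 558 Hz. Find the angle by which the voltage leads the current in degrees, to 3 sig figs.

ω = 2πf = 3506 rad/s
X_C = 1/(ωC) = 238 Ω
Parallel: admittances add. Y = 1/R + jωC
Y = (0.00198 + j0.00421) S
|Y| = 0.00465 S → |Z| = 1/|Y| = 215 Ω, ∠Z = −∠Y = -64.8°

-64.8°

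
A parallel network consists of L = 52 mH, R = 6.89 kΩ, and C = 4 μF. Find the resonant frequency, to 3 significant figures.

ω₀ = 1/√(LC) = 1/√(0.052 × 4e-06) = 2193 rad/s
f₀ = ω₀/(2π) = 349 Hz

349 Hz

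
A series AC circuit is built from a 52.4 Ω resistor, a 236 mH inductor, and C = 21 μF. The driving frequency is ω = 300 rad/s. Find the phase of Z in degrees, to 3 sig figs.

X_L = ωL = 70.8 Ω
X_C = 1/(ωC) = 159 Ω
Net reactance X = X_L − X_C = -87.9 Ω
Z = 52.4 − j87.9 Ω
|Z| = √(52.4² + 87.9²) = 102 Ω
∠Z = arctan(-87.9/52.4) = -59.2°

-59.2°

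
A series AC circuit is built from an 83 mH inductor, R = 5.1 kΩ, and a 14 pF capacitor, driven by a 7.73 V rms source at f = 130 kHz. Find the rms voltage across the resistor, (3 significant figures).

ω = 2πf = 816800 rad/s
X_L = ωL = 67800 Ω
X_C = 1/(ωC) = 87400 Ω
Net reactance X = X_L − X_C = -19700 Ω
Z = 5100 − j19700 Ω
|Z| = √(5100² + 19700²) = 20300 Ω
I = V/|Z| = 381 μA
V_R = I·|Z_R| = 0.000381 × 5100 = 1.94 V

1.94 V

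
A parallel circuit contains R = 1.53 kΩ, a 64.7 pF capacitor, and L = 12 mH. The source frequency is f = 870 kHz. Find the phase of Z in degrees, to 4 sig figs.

ω = 2πf = 5.466e+06 rad/s
X_L = ωL = 65600 Ω
X_C = 1/(ωC) = 2827 Ω
Parallel: admittances add. Y = 1/R + 1/(jωL) + jωC
Y = (0.0006536 + j0.0003384) S
|Y| = 0.0007360 S → |Z| = 1/|Y| = 1359 Ω, ∠Z = −∠Y = -27.37°

-27.37°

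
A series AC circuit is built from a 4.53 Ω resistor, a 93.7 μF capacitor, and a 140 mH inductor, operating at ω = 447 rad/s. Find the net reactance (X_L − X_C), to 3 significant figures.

38.7 Ω

X_L = ωL = 62.6 Ω
X_C = 1/(ωC) = 23.9 Ω
X = 62.6 − 23.9 = 38.7 Ω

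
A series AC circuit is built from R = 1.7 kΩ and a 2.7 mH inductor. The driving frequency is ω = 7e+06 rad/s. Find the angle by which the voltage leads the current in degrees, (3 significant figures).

84.9°

X_L = ωL = 18900 Ω
Z = 1700 + j18900 Ω
|Z| = √(1700² + 18900²) = 19000 Ω
∠Z = arctan(18900/1700) = 84.9°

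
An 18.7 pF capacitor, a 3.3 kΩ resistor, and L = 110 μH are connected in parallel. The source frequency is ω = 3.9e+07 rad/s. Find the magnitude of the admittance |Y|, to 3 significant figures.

581 μS

X_L = ωL = 4290 Ω
X_C = 1/(ωC) = 1370 Ω
Parallel: admittances add. Y = 1/R + 1/(jωL) + jωC
Y = (0.000303 + j0.000496) S
|Y| = 0.000581 S → |Z| = 1/|Y| = 1720 Ω, ∠Z = −∠Y = -58.6°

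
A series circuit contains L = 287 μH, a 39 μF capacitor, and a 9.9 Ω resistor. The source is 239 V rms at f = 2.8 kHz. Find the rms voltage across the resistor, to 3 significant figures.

ω = 2πf = 17590 rad/s
X_L = ωL = 5.05 Ω
X_C = 1/(ωC) = 1.46 Ω
Net reactance X = X_L − X_C = 3.59 Ω
Z = 9.90 + j3.59 Ω
|Z| = √(9.90² + 3.59²) = 10.5 Ω
I = V/|Z| = 22.7 A
V_R = I·|Z_R| = 22.7 × 9.90 = 225 V

225 V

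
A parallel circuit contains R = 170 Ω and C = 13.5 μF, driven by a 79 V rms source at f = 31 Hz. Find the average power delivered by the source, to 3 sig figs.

36.7 W

ω = 2πf = 194.8 rad/s
X_C = 1/(ωC) = 380 Ω
Parallel: admittances add. Y = 1/R + jωC
Y = (0.00588 + j0.00263) S
|Y| = 0.00644 S → |Z| = 1/|Y| = 155 Ω, ∠Z = −∠Y = -24.1°
I = V/|Z| = 509 mA
P = VI cos φ = 79 × 0.509 × cos(-24.1°) = 36.7 W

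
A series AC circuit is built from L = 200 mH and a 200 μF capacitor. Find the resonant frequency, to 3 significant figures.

ω₀ = 1/√(LC) = 1/√(0.2 × 0.0002) = 158.1 rad/s
f₀ = ω₀/(2π) = 25.2 Hz

25.2 Hz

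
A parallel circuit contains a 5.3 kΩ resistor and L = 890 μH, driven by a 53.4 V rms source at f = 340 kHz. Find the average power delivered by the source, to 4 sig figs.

538.0 mW

ω = 2πf = 2.136e+06 rad/s
X_L = ωL = 1901 Ω
Parallel: admittances add. Y = 1/R + 1/(jωL)
Y = (0.0001887 − j0.0005260) S
|Y| = 0.0005588 S → |Z| = 1/|Y| = 1790 Ω, ∠Z = −∠Y = 70.27°
I = V/|Z| = 29.84 mA
P = VI cos φ = 53.4 × 0.02984 × cos(70.27°) = 538.0 mW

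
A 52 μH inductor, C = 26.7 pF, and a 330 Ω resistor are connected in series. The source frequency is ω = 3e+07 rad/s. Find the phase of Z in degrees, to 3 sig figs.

X_L = ωL = 1560 Ω
X_C = 1/(ωC) = 1250 Ω
Net reactance X = X_L − X_C = 312 Ω
Z = 330 + j312 Ω
|Z| = √(330² + 312²) = 454 Ω
∠Z = arctan(312/330) = 43.4°

43.4°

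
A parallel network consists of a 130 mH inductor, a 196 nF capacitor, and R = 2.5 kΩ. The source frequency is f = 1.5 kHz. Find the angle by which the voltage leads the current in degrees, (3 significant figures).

ω = 2πf = 9425 rad/s
X_L = ωL = 1230 Ω
X_C = 1/(ωC) = 541 Ω
Parallel: admittances add. Y = 1/R + 1/(jωL) + jωC
Y = (0.000400 + j0.00103) S
|Y| = 0.00111 S → |Z| = 1/|Y| = 904 Ω, ∠Z = −∠Y = -68.8°

-68.8°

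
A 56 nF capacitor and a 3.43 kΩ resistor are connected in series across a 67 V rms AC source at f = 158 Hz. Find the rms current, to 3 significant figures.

3.66 mA

ω = 2πf = 992.7 rad/s
X_C = 1/(ωC) = 18000 Ω
Z = 3430 − j18000 Ω
|Z| = √(3430² + 18000²) = 18300 Ω
I = V/|Z| = 67/18300 = 3.66 mA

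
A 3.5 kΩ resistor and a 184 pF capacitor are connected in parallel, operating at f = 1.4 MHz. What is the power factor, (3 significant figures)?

0.174

ω = 2πf = 8.796e+06 rad/s
X_C = 1/(ωC) = 618 Ω
Parallel: admittances add. Y = 1/R + jωC
Y = (0.000286 + j0.00162) S
|Y| = 0.00164 S → |Z| = 1/|Y| = 608 Ω, ∠Z = −∠Y = -80.0°
cos φ = cos(-80.0°) = 0.174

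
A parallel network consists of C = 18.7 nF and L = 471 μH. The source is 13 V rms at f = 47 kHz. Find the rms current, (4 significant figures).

21.67 mA

ω = 2πf = 295300 rad/s
X_L = ωL = 139.1 Ω
X_C = 1/(ωC) = 181.1 Ω
Parallel: admittances add. Y = 1/(jωL) + jωC
Y = (0 − j0.001667) S
|Y| = 0.001667 S → |Z| = 1/|Y| = 599.8 Ω, ∠Z = −∠Y = 90.00°
I = V/|Z| = 13/599.8 = 21.67 mA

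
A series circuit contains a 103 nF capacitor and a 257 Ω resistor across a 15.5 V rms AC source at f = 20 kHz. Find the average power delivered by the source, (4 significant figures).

ω = 2πf = 125700 rad/s
X_C = 1/(ωC) = 77.26 Ω
Z = 257.0 − j77.26 Ω
|Z| = √(257.0² + 77.26²) = 268.4 Ω
∠Z = arctan(-77.26/257.0) = -16.73°
I = V/|Z| = 57.76 mA
P = VI cos φ = 15.5 × 0.05776 × cos(-16.73°) = 857.3 mW

857.3 mW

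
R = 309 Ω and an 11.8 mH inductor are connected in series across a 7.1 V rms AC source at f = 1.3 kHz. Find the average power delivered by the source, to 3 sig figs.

ω = 2πf = 8168 rad/s
X_L = ωL = 96.4 Ω
Z = 309 + j96.4 Ω
|Z| = √(309² + 96.4²) = 324 Ω
∠Z = arctan(96.4/309) = 17.3°
I = V/|Z| = 21.9 mA
P = VI cos φ = 7.1 × 0.0219 × cos(17.3°) = 149 mW

149 mW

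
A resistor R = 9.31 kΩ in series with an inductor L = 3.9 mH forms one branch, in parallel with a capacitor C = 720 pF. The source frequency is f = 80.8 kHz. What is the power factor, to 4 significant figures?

0.2865

ω = 2πf = 507700 rad/s
X_L = ωL = 1980 Ω
X_C = 1/(ωC) = 2736 Ω
Branch 1 (R+jX_L): Z₁ = 9310 + j1980 Ω, |Z₁| = 9518 Ω
Branch 2 (−jX_C): Z₂ = −j2736 Ω
Parallel: Z = Z₁Z₂/(Z₁+Z₂), |Z| = 2788 Ω, ∠Z = -73.35°
cos φ = cos(-73.35°) = 0.2865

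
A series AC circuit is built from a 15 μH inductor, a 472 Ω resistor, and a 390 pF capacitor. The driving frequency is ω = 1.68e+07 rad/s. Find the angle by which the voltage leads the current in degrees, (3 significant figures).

11.9°

X_L = ωL = 252 Ω
X_C = 1/(ωC) = 153 Ω
Net reactance X = X_L − X_C = 99.4 Ω
Z = 472 + j99.4 Ω
|Z| = √(472² + 99.4²) = 482 Ω
∠Z = arctan(99.4/472) = 11.9°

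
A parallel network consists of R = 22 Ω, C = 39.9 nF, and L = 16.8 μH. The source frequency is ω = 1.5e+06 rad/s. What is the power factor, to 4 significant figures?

X_L = ωL = 25.20 Ω
X_C = 1/(ωC) = 16.71 Ω
Parallel: admittances add. Y = 1/R + 1/(jωL) + jωC
Y = (0.04545 + j0.02017) S
|Y| = 0.04973 S → |Z| = 1/|Y| = 20.11 Ω, ∠Z = −∠Y = -23.93°
cos φ = cos(-23.93°) = 0.9141

0.9141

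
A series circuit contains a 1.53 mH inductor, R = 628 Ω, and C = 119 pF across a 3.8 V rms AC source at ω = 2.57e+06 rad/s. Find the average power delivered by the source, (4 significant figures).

10.89 mW

X_L = ωL = 3932 Ω
X_C = 1/(ωC) = 3270 Ω
Net reactance X = X_L − X_C = 662.3 Ω
Z = 628.0 + j662.3 Ω
|Z| = √(628.0² + 662.3²) = 912.7 Ω
∠Z = arctan(662.3/628.0) = 46.52°
I = V/|Z| = 4.163 mA
P = VI cos φ = 3.8 × 0.004163 × cos(46.52°) = 10.89 mW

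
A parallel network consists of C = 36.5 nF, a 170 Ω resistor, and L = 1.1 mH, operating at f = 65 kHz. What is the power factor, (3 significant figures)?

0.421

ω = 2πf = 408400 rad/s
X_L = ωL = 449 Ω
X_C = 1/(ωC) = 67.1 Ω
Parallel: admittances add. Y = 1/R + 1/(jωL) + jωC
Y = (0.00588 + j0.0127) S
|Y| = 0.0140 S → |Z| = 1/|Y| = 71.5 Ω, ∠Z = −∠Y = -65.1°
cos φ = cos(-65.1°) = 0.421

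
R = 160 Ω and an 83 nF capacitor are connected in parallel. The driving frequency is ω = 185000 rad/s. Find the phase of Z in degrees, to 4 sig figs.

-67.85°

X_C = 1/(ωC) = 65.13 Ω
Parallel: admittances add. Y = 1/R + jωC
Y = (0.006250 + j0.01536) S
|Y| = 0.01658 S → |Z| = 1/|Y| = 60.32 Ω, ∠Z = −∠Y = -67.85°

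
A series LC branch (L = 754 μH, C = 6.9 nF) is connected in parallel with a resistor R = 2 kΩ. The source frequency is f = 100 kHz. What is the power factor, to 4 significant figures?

ω = 2πf = 628300 rad/s
X_L = ωL = 473.8 Ω
X_C = 1/(ωC) = 230.7 Ω
Branch 1: Z₁ = R = 2000 Ω
Branch 2 (series LC): Z₂ = j(X_L − X_C) = j243.1 Ω
Parallel: Z = Z₁Z₂/(Z₁+Z₂), |Z| = 241.3 Ω, ∠Z = 83.07°
cos φ = cos(83.07°) = 0.1207

0.1207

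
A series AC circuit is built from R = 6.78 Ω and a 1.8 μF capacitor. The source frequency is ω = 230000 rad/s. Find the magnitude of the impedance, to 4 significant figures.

X_C = 1/(ωC) = 2.415 Ω
Z = 6.780 − j2.415 Ω
|Z| = √(6.780² + 2.415²) = 7.197 Ω

7.197 Ω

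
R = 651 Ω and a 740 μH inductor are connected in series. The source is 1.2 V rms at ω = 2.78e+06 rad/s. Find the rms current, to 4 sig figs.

X_L = ωL = 2057 Ω
Z = 651.0 + j2057 Ω
|Z| = √(651.0² + 2057²) = 2158 Ω
I = V/|Z| = 1.2/2158 = 556.1 μA

556.1 μA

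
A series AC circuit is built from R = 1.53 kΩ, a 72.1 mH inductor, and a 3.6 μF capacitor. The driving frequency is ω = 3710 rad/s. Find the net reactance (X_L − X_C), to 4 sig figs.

192.6 Ω

X_L = ωL = 267.5 Ω
X_C = 1/(ωC) = 74.87 Ω
X = 267.5 − 74.87 = 192.6 Ω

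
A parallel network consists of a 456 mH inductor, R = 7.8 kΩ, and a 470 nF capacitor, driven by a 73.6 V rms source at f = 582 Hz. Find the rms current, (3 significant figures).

82.9 mA

ω = 2πf = 3657 rad/s
X_L = ωL = 1670 Ω
X_C = 1/(ωC) = 582 Ω
Parallel: admittances add. Y = 1/R + 1/(jωL) + jωC
Y = (0.000128 + j0.00112) S
|Y| = 0.00113 S → |Z| = 1/|Y| = 888 Ω, ∠Z = −∠Y = -83.5°
I = V/|Z| = 73.6/888 = 82.9 mA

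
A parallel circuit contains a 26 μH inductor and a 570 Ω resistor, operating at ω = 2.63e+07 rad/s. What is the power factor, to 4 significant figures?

X_L = ωL = 683.8 Ω
Parallel: admittances add. Y = 1/R + 1/(jωL)
Y = (0.001754 − j0.001462) S
|Y| = 0.002284 S → |Z| = 1/|Y| = 437.8 Ω, ∠Z = −∠Y = 39.81°
cos φ = cos(39.81°) = 0.7681

0.7681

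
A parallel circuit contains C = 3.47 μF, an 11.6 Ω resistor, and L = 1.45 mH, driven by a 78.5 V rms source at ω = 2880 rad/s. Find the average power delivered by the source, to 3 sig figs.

531 W

X_L = ωL = 4.18 Ω
X_C = 1/(ωC) = 100 Ω
Parallel: admittances add. Y = 1/R + 1/(jωL) + jωC
Y = (0.0862 − j0.229) S
|Y| = 0.245 S → |Z| = 1/|Y| = 4.08 Ω, ∠Z = −∠Y = 69.4°
I = V/|Z| = 19.2 A
P = VI cos φ = 78.5 × 19.2 × cos(69.4°) = 531 W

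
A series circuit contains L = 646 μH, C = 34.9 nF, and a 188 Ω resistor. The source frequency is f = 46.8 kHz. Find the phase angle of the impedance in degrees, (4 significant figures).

ω = 2πf = 294100 rad/s
X_L = ωL = 190.0 Ω
X_C = 1/(ωC) = 97.44 Ω
Net reactance X = X_L − X_C = 92.52 Ω
Z = 188.0 + j92.52 Ω
|Z| = √(188.0² + 92.52²) = 209.5 Ω
∠Z = arctan(92.52/188.0) = 26.20°

26.20°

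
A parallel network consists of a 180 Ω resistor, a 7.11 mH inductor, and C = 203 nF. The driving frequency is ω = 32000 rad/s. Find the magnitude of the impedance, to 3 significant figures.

168 Ω

X_L = ωL = 228 Ω
X_C = 1/(ωC) = 154 Ω
Parallel: admittances add. Y = 1/R + 1/(jωL) + jωC
Y = (0.00556 + j0.00210) S
|Y| = 0.00594 S → |Z| = 1/|Y| = 168 Ω, ∠Z = −∠Y = -20.7°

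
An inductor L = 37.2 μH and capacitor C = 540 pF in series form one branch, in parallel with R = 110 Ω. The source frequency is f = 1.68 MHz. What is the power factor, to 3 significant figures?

0.892

ω = 2πf = 1.056e+07 rad/s
X_L = ωL = 393 Ω
X_C = 1/(ωC) = 175 Ω
Branch 1: Z₁ = R = 110 Ω
Branch 2 (series LC): Z₂ = j(X_L − X_C) = j217 Ω
Parallel: Z = Z₁Z₂/(Z₁+Z₂), |Z| = 98.1 Ω, ∠Z = 26.9°
cos φ = cos(26.9°) = 0.892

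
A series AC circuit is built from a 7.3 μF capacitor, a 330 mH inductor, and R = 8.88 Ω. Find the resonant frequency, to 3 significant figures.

103 Hz

ω₀ = 1/√(LC) = 1/√(0.33 × 7.3e-06) = 644.3 rad/s
f₀ = ω₀/(2π) = 103 Hz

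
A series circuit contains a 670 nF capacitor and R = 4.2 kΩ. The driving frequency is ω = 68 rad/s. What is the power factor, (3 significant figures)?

X_C = 1/(ωC) = 21900 Ω
Z = 4200 − j21900 Ω
|Z| = √(4200² + 21900²) = 22300 Ω
∠Z = arctan(-21900/4200) = -79.2°
cos φ = cos(-79.2°) = 0.188

0.188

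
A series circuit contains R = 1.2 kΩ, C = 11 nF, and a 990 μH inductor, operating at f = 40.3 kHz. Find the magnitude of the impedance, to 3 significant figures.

ω = 2πf = 253200 rad/s
X_L = ωL = 251 Ω
X_C = 1/(ωC) = 359 Ω
Net reactance X = X_L − X_C = -108 Ω
Z = 1200 − j108 Ω
|Z| = √(1200² + 108²) = 1200 Ω

1200 Ω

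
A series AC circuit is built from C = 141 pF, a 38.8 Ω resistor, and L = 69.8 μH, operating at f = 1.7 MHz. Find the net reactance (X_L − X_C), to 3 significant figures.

81.6 Ω

ω = 2πf = 1.068e+07 rad/s
X_L = ωL = 746 Ω
X_C = 1/(ωC) = 664 Ω
X = 746 − 664 = 81.6 Ω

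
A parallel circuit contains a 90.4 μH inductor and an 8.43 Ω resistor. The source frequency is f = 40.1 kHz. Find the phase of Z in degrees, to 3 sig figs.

20.3°

ω = 2πf = 252000 rad/s
X_L = ωL = 22.8 Ω
Parallel: admittances add. Y = 1/R + 1/(jωL)
Y = (0.119 − j0.0439) S
|Y| = 0.126 S → |Z| = 1/|Y| = 7.91 Ω, ∠Z = −∠Y = 20.3°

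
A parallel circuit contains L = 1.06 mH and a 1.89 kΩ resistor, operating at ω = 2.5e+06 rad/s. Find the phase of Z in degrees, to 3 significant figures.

X_L = ωL = 2650 Ω
Parallel: admittances add. Y = 1/R + 1/(jωL)
Y = (0.000529 − j0.000377) S
|Y| = 0.000650 S → |Z| = 1/|Y| = 1540 Ω, ∠Z = −∠Y = 35.5°

35.5°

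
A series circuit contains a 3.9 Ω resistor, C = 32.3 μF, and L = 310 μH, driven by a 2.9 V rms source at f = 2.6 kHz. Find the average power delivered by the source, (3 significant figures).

ω = 2πf = 16340 rad/s
X_L = ωL = 5.06 Ω
X_C = 1/(ωC) = 1.90 Ω
Net reactance X = X_L − X_C = 3.17 Ω
Z = 3.90 + j3.17 Ω
|Z| = √(3.90² + 3.17²) = 5.03 Ω
∠Z = arctan(3.17/3.90) = 39.1°
I = V/|Z| = 577 mA
P = VI cos φ = 2.9 × 0.577 × cos(39.1°) = 1.30 W

1.30 W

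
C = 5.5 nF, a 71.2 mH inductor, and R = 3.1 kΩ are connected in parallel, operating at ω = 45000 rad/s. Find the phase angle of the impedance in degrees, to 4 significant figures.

X_L = ωL = 3204 Ω
X_C = 1/(ωC) = 4040 Ω
Parallel: admittances add. Y = 1/R + 1/(jωL) + jωC
Y = (0.0003226 − j6.461e-05) S
|Y| = 0.0003290 S → |Z| = 1/|Y| = 3040 Ω, ∠Z = −∠Y = 11.33°

11.33°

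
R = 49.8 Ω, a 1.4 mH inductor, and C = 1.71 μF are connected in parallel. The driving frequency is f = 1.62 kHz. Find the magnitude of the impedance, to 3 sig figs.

ω = 2πf = 10180 rad/s
X_L = ωL = 14.3 Ω
X_C = 1/(ωC) = 57.5 Ω
Parallel: admittances add. Y = 1/R + 1/(jωL) + jωC
Y = (0.0201 − j0.0528) S
|Y| = 0.0565 S → |Z| = 1/|Y| = 17.7 Ω, ∠Z = −∠Y = 69.2°

17.7 Ω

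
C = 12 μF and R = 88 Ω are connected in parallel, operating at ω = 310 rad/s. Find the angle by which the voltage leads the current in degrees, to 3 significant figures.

-18.1°

X_C = 1/(ωC) = 269 Ω
Parallel: admittances add. Y = 1/R + jωC
Y = (0.0114 + j0.00372) S
|Y| = 0.0120 S → |Z| = 1/|Y| = 83.6 Ω, ∠Z = −∠Y = -18.1°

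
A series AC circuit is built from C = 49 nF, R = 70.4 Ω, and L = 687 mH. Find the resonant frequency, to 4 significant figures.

ω₀ = 1/√(LC) = 1/√(0.687 × 4.9e-08) = 5450 rad/s
f₀ = ω₀/(2π) = 867.4 Hz

867.4 Hz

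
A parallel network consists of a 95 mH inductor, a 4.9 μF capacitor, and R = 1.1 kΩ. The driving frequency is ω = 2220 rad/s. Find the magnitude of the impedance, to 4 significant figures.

161.2 Ω

X_L = ωL = 210.9 Ω
X_C = 1/(ωC) = 91.93 Ω
Parallel: admittances add. Y = 1/R + 1/(jωL) + jωC
Y = (0.0009091 + j0.006136) S
|Y| = 0.006203 S → |Z| = 1/|Y| = 161.2 Ω, ∠Z = −∠Y = -81.57°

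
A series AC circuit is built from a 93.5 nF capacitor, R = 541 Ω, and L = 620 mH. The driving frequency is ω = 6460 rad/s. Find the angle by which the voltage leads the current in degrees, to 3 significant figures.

X_L = ωL = 4010 Ω
X_C = 1/(ωC) = 1660 Ω
Net reactance X = X_L − X_C = 2350 Ω
Z = 541 + j2350 Ω
|Z| = √(541² + 2350²) = 2410 Ω
∠Z = arctan(2350/541) = 77.0°

77.0°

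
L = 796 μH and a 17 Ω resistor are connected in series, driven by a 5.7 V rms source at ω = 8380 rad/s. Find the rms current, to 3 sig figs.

312 mA

X_L = ωL = 6.67 Ω
Z = 17.0 + j6.67 Ω
|Z| = √(17.0² + 6.67²) = 18.3 Ω
I = V/|Z| = 5.7/18.3 = 312 mA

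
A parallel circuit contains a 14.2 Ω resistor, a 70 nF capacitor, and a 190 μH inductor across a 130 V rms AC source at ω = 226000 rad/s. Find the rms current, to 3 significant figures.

X_L = ωL = 42.9 Ω
X_C = 1/(ωC) = 63.2 Ω
Parallel: admittances add. Y = 1/R + 1/(jωL) + jωC
Y = (0.0704 − j0.00747) S
|Y| = 0.0708 S → |Z| = 1/|Y| = 14.1 Ω, ∠Z = −∠Y = 6.05°
I = V/|Z| = 130/14.1 = 9.21 A

9.21 A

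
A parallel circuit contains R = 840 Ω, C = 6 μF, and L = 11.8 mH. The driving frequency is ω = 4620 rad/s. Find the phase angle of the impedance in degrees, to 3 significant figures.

-82.8°

X_L = ωL = 54.5 Ω
X_C = 1/(ωC) = 36.1 Ω
Parallel: admittances add. Y = 1/R + 1/(jωL) + jωC
Y = (0.00119 + j0.00938) S
|Y| = 0.00945 S → |Z| = 1/|Y| = 106 Ω, ∠Z = −∠Y = -82.8°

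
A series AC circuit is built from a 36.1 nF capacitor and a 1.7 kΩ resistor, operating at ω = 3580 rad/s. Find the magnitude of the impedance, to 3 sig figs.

X_C = 1/(ωC) = 7740 Ω
Z = 1700 − j7740 Ω
|Z| = √(1700² + 7740²) = 7920 Ω

7920 Ω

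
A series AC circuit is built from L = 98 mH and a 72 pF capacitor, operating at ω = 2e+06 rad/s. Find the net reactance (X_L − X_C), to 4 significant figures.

189100 Ω

X_L = ωL = 196000 Ω
X_C = 1/(ωC) = 6944 Ω
X = 196000 − 6944 = 189100 Ω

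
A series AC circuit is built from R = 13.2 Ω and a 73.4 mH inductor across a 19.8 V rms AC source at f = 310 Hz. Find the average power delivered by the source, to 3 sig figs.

251 mW

ω = 2πf = 1948 rad/s
X_L = ωL = 143 Ω
Z = 13.2 + j143 Ω
|Z| = √(13.2² + 143²) = 144 Ω
∠Z = arctan(143/13.2) = 84.7°
I = V/|Z| = 138 mA
P = VI cos φ = 19.8 × 0.138 × cos(84.7°) = 251 mW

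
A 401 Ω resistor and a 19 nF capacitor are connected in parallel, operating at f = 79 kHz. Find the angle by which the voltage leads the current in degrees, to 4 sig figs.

-75.19°

ω = 2πf = 496400 rad/s
X_C = 1/(ωC) = 106.0 Ω
Parallel: admittances add. Y = 1/R + jωC
Y = (0.002494 + j0.009431) S
|Y| = 0.009755 S → |Z| = 1/|Y| = 102.5 Ω, ∠Z = −∠Y = -75.19°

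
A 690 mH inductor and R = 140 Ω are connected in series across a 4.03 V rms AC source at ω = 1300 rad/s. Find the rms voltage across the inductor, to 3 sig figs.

3.98 V

X_L = ωL = 897 Ω
Z = 140 + j897 Ω
|Z| = √(140² + 897²) = 908 Ω
I = V/|Z| = 4.44 mA
V_L = I·|Z_L| = 0.00444 × 897 = 3.98 V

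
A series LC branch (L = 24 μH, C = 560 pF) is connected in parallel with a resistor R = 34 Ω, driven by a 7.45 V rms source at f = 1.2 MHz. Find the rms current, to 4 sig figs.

ω = 2πf = 7.54e+06 rad/s
X_L = ωL = 181.0 Ω
X_C = 1/(ωC) = 236.8 Ω
Branch 1: Z₁ = R = 34.00 Ω
Branch 2 (series LC): Z₂ = j(X_L − X_C) = −j55.88 Ω
Parallel: Z = Z₁Z₂/(Z₁+Z₂), |Z| = 29.05 Ω, ∠Z = -31.32°
I = V/|Z| = 7.45/29.05 = 256.5 mA

256.5 mA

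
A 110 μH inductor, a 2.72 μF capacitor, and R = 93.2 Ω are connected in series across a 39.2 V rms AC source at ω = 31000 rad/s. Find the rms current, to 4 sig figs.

418.9 mA

X_L = ωL = 3.410 Ω
X_C = 1/(ωC) = 11.86 Ω
Net reactance X = X_L − X_C = -8.450 Ω
Z = 93.20 − j8.450 Ω
|Z| = √(93.20² + 8.450²) = 93.58 Ω
I = V/|Z| = 39.2/93.58 = 418.9 mA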